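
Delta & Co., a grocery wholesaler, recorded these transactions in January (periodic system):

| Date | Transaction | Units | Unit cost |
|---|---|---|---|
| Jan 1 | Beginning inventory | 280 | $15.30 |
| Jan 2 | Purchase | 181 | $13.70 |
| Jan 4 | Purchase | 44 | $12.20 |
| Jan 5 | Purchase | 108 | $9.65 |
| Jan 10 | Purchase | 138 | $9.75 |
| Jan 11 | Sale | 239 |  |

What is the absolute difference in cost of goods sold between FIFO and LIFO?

FIFO COGS: 239 @ $15.30 = $3,656.70
LIFO COGS: 138 @ $9.75 + 101 @ $9.65 = $2,320.15
Difference = |$3,656.70 − $2,320.15| = $1,336.55

$1,336.55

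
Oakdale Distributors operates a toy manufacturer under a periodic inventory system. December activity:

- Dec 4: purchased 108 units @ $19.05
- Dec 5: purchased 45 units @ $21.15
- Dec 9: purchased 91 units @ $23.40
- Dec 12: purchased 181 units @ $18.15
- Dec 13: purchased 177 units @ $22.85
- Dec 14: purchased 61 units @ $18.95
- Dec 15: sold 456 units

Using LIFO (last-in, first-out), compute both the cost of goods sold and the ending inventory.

Dec 15, 456 sold [LIFO — newest first]: 61 @ $18.95 + 177 @ $22.85 + 181 @ $18.15 + 37 @ $23.40 = $9,351.35
Ending inventory: 108 @ $19.05 + 45 @ $21.15 + 54 @ $23.40 = $4,272.75
Check: goods available $13,624.10 = COGS $9,351.35 + ending $4,272.75

COGS = $9,351.35; ending inventory = $4,272.75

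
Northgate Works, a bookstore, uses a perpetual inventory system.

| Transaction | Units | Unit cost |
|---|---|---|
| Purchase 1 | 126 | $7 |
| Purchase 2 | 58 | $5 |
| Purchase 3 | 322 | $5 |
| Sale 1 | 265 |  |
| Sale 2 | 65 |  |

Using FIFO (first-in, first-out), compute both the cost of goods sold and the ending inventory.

Sale 1 (265) [FIFO — oldest first]: 126 @ $7 + 58 @ $5 + 81 @ $5 = $1,577
Sale 2 (65) [FIFO — oldest first]: 65 @ $5 = $325
Total COGS = $1,577 + $325 = $1,902
Ending inventory: 176 @ $5 = $880
Check: goods available $2,782 = COGS $1,902 + ending $880

COGS = $1,902; ending inventory = $880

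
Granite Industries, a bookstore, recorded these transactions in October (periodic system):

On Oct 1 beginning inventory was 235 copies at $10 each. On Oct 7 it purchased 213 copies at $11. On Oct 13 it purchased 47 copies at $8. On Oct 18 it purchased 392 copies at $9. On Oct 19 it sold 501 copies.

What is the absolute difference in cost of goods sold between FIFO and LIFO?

FIFO COGS: 235 @ $10 + 213 @ $11 + 47 @ $8 + 6 @ $9 = $5,123
LIFO COGS: 392 @ $9 + 47 @ $8 + 62 @ $11 = $4,586
Difference = |$5,123 − $4,586| = $537

$537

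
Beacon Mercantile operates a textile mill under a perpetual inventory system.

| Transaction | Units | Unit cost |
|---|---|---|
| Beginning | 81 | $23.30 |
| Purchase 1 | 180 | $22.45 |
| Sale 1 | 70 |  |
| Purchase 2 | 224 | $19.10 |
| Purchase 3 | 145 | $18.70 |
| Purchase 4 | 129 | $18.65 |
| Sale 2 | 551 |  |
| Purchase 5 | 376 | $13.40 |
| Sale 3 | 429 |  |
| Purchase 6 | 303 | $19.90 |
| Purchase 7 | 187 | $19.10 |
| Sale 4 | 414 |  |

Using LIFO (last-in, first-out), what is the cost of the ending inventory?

Ending inventory = $3,489.50

Sale 1 (70) [LIFO — newest first]: 70 @ $22.45 = $1,571.50
Sale 2 (551) [LIFO — newest first]: 129 @ $18.65 + 145 @ $18.70 + 224 @ $19.10 + 53 @ $22.45 = $10,585.60
Sale 3 (429) [LIFO — newest first]: 376 @ $13.40 + 53 @ $22.45 = $6,228.25
Sale 4 (414) [LIFO — newest first]: 187 @ $19.10 + 227 @ $19.90 = $8,089.00
Total COGS = $1,571.50 + $10,585.60 + $6,228.25 + $8,089.00 = $26,474.35
Ending inventory: 81 @ $23.30 + 4 @ $22.45 + 76 @ $19.90 = $3,489.50
Check: goods available $29,963.85 = COGS $26,474.35 + ending $3,489.50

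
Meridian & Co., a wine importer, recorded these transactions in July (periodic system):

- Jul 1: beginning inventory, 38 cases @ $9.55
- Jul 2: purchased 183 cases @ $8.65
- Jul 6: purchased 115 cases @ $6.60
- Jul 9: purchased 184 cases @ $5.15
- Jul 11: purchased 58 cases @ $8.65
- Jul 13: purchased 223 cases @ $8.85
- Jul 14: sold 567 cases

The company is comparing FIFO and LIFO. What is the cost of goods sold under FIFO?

FIFO COGS: 38 @ $9.55 + 183 @ $8.65 + 115 @ $6.60 + 184 @ $5.15 + 47 @ $8.65 = $4,059.00
LIFO COGS: 223 @ $8.85 + 58 @ $8.65 + 184 @ $5.15 + 102 @ $6.60 = $4,096.05

COGS = $4,059.00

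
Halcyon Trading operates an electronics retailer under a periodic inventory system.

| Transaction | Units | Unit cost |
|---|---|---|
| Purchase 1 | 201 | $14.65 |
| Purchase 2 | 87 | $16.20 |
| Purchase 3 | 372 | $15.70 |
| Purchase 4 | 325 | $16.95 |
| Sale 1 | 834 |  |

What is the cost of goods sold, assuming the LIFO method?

COGS = $13,491.05

Sale 1 (834) [LIFO — newest first]: 325 @ $16.95 + 372 @ $15.70 + 87 @ $16.20 + 50 @ $14.65 = $13,491.05
Ending inventory: 151 @ $14.65 = $2,212.15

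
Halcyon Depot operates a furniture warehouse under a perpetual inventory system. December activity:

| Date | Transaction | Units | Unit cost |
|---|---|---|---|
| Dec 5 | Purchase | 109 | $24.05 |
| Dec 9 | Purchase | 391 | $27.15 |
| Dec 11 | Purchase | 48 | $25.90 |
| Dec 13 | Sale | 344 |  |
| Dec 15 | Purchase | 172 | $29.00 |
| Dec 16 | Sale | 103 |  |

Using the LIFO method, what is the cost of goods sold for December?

Dec 13, 344 sold [LIFO — newest first]: 48 @ $25.90 + 296 @ $27.15 = $9,279.60
Dec 16, 103 sold [LIFO — newest first]: 103 @ $29.00 = $2,987.00
Total COGS = $9,279.60 + $2,987.00 = $12,266.60
Ending inventory: 109 @ $24.05 + 95 @ $27.15 + 69 @ $29.00 = $7,201.70
Check: goods available $19,468.30 = COGS $12,266.60 + ending $7,201.70

COGS = $12,266.60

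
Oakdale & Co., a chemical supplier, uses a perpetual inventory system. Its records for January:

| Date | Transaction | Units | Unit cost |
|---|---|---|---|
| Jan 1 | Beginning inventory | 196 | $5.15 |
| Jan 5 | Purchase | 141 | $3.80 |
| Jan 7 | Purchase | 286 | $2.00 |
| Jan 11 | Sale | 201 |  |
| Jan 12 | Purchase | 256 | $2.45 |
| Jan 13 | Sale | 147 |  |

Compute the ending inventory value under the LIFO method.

Ending inventory = $1,982.25

Jan 11, 201 sold [LIFO — newest first]: 201 @ $2.00 = $402.00
Jan 13, 147 sold [LIFO — newest first]: 147 @ $2.45 = $360.15
Total COGS = $402.00 + $360.15 = $762.15
Ending inventory: 196 @ $5.15 + 141 @ $3.80 + 85 @ $2.00 + 109 @ $2.45 = $1,982.25
Check: goods available $2,744.40 = COGS $762.15 + ending $1,982.25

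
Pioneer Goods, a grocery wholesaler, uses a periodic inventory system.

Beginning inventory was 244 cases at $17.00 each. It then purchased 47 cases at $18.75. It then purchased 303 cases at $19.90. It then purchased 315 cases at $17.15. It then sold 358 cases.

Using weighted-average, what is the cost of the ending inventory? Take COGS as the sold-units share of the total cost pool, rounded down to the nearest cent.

Sale 1, sell 358: 358/909 × $16,461.20 → $6,483.06
Ending inventory (cost pool remaining) = $9,978.14

Ending inventory = $9,978.14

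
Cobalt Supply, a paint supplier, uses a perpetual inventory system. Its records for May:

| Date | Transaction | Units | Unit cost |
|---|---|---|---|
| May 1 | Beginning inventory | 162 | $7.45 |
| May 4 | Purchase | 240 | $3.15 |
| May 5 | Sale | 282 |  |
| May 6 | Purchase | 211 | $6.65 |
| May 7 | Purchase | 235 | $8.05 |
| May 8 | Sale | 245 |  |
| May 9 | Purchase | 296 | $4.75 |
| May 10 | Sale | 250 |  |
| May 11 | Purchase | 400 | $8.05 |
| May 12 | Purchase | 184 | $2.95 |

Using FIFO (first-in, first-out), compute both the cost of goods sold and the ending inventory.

COGS = $4,686.25; ending inventory = $5,740.35

May 5, 282 sold [FIFO — oldest first]: 162 @ $7.45 + 120 @ $3.15 = $1,584.90
May 8, 245 sold [FIFO — oldest first]: 120 @ $3.15 + 125 @ $6.65 = $1,209.25
May 10, 250 sold [FIFO — oldest first]: 86 @ $6.65 + 164 @ $8.05 = $1,892.10
Total COGS = $1,584.90 + $1,209.25 + $1,892.10 = $4,686.25
Ending inventory: 71 @ $8.05 + 296 @ $4.75 + 400 @ $8.05 + 184 @ $2.95 = $5,740.35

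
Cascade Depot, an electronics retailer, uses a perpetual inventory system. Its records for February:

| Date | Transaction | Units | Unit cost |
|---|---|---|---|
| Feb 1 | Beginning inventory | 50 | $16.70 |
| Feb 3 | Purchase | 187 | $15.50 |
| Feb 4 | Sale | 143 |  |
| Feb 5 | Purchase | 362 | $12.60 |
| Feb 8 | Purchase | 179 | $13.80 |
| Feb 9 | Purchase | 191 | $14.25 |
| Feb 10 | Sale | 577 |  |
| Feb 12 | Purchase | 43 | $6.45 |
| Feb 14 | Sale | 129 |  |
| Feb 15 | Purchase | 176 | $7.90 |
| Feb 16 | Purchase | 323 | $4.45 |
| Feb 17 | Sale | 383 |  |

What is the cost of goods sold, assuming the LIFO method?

Feb 4, 143 sold [LIFO — newest first]: 143 @ $15.50 = $2,216.50
Feb 10, 577 sold [LIFO — newest first]: 191 @ $14.25 + 179 @ $13.80 + 207 @ $12.60 = $7,800.15
Feb 14, 129 sold [LIFO — newest first]: 43 @ $6.45 + 86 @ $12.60 = $1,360.95
Feb 17, 383 sold [LIFO — newest first]: 323 @ $4.45 + 60 @ $7.90 = $1,911.35
Total COGS = $2,216.50 + $7,800.15 + $1,360.95 + $1,911.35 = $13,288.95
Ending inventory: 50 @ $16.70 + 44 @ $15.50 + 69 @ $12.60 + 116 @ $7.90 = $3,302.80

COGS = $13,288.95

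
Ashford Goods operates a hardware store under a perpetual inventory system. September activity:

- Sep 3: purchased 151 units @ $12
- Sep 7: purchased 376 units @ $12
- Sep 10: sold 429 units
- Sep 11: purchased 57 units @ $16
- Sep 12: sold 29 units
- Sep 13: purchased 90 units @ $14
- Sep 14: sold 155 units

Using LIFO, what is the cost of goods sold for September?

COGS = $7,764

Sep 10, 429 sold [LIFO — newest first]: 376 @ $12 + 53 @ $12 = $5,148
Sep 12, 29 sold [LIFO — newest first]: 29 @ $16 = $464
Sep 14, 155 sold [LIFO — newest first]: 90 @ $14 + 28 @ $16 + 37 @ $12 = $2,152
Total COGS = $5,148 + $464 + $2,152 = $7,764
Ending inventory: 61 @ $12 = $732
Check: goods available $8,496 = COGS $7,764 + ending $732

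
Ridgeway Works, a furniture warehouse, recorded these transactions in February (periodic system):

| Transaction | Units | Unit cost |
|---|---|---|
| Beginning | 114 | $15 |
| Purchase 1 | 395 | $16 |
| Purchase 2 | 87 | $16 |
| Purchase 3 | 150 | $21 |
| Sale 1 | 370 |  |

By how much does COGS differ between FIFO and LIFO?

$864

FIFO COGS: 114 @ $15 + 256 @ $16 = $5,806
LIFO COGS: 150 @ $21 + 87 @ $16 + 133 @ $16 = $6,670
Difference = |$5,806 − $6,670| = $864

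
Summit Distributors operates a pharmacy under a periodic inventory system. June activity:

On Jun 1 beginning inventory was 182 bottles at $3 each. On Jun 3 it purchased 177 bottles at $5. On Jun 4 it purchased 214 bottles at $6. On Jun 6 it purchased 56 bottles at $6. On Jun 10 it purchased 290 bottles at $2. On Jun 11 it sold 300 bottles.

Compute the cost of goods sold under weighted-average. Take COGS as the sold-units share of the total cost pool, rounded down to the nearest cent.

COGS = $1,185.31

Jun 11, sell 300: 300/919 × $3,631.00 → $1,185.31
Ending inventory (cost pool remaining) = $2,445.69
Check: goods available $3,631.00 = COGS $1,185.31 + ending $2,445.69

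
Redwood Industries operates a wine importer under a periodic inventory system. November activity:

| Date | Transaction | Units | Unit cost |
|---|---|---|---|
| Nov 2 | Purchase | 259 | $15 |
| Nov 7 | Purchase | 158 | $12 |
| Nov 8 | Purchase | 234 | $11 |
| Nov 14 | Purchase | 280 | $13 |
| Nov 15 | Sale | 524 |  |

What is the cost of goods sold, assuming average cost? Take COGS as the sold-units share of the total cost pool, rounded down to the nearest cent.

Nov 15, sell 524: 524/931 × $11,995.00 → $6,751.21
Ending inventory (cost pool remaining) = $5,243.79

COGS = $6,751.21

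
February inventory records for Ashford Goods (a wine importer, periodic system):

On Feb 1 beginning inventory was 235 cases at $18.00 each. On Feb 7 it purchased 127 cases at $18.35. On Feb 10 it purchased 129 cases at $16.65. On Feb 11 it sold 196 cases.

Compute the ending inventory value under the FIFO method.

Feb 11, 196 sold [FIFO — oldest first]: 196 @ $18.00 = $3,528.00
Ending inventory: 39 @ $18.00 + 127 @ $18.35 + 129 @ $16.65 = $5,180.30

Ending inventory = $5,180.30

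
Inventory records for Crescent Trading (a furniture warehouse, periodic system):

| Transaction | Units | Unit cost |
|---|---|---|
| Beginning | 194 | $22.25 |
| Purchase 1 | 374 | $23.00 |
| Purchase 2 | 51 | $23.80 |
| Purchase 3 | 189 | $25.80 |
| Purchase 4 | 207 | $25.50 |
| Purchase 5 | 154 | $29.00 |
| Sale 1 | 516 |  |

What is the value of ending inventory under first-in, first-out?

Sale 1 (516) [FIFO — oldest first]: 194 @ $22.25 + 322 @ $23.00 = $11,722.50
Ending inventory: 52 @ $23.00 + 51 @ $23.80 + 189 @ $25.80 + 207 @ $25.50 + 154 @ $29.00 = $17,030.50

Ending inventory = $17,030.50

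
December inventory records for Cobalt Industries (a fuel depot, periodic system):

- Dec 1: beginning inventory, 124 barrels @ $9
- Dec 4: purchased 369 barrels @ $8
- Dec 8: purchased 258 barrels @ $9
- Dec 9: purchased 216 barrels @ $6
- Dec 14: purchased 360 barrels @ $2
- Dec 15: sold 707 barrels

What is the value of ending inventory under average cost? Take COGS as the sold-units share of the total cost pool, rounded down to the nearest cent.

Ending inventory = $3,927.45

Dec 15, sell 707: 707/1327 × $8,406.00 → $4,478.55
Ending inventory (cost pool remaining) = $3,927.45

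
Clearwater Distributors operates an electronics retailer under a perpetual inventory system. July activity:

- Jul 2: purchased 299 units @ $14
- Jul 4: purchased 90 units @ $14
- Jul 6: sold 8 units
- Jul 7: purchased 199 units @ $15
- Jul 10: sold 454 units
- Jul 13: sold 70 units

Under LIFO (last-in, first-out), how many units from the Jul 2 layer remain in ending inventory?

56

Jul 6, 8 sold [LIFO — newest first]: 8 @ $14 = $112
Jul 10, 454 sold [LIFO — newest first]: 199 @ $15 + 82 @ $14 + 173 @ $14 = $6,555
Jul 13, 70 sold [LIFO — newest first]: 70 @ $14 = $980
Total COGS = $112 + $6,555 + $980 = $7,647
Ending inventory: 56 @ $14 = $784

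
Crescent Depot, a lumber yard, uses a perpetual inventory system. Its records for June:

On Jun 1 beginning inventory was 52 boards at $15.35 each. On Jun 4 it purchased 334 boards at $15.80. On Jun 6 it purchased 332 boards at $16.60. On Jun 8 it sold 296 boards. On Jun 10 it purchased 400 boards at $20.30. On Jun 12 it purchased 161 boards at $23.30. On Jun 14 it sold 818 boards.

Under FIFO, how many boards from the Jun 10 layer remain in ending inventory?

4

Jun 8, 296 sold [FIFO — oldest first]: 52 @ $15.35 + 244 @ $15.80 = $4,653.40
Jun 14, 818 sold [FIFO — oldest first]: 90 @ $15.80 + 332 @ $16.60 + 396 @ $20.30 = $14,972.00
Total COGS = $4,653.40 + $14,972.00 = $19,625.40
Ending inventory: 4 @ $20.30 + 161 @ $23.30 = $3,832.50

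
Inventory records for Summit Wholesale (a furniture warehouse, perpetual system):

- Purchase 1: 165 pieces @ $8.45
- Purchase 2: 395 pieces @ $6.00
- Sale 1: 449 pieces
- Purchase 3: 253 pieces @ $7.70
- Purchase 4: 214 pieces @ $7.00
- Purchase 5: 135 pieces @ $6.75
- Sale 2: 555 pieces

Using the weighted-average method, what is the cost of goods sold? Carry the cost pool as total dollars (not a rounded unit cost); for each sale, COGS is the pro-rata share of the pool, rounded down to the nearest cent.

COGS = $6,990.67

After Purchase 1: 165 on hand, pool $1,394.25 (≈ $8.4500 each)
After Purchase 2: 560 on hand, pool $3,764.25 (≈ $6.7219 each)
Sale 1, sell 449: 449/560 × $3,764.25 → $3,018.12
After Purchase 3: 364 on hand, pool $2,694.23 (≈ $7.4017 each)
After Purchase 4: 578 on hand, pool $4,192.23 (≈ $7.2530 each)
After Purchase 5: 713 on hand, pool $5,103.48 (≈ $7.1578 each)
Sale 2, sell 555: 555/713 × $5,103.48 → $3,972.55
Total COGS = $3,018.12 + $3,972.55 = $6,990.67
Ending inventory (cost pool remaining) = $1,130.93
Check: goods available $8,121.60 = COGS $6,990.67 + ending $1,130.93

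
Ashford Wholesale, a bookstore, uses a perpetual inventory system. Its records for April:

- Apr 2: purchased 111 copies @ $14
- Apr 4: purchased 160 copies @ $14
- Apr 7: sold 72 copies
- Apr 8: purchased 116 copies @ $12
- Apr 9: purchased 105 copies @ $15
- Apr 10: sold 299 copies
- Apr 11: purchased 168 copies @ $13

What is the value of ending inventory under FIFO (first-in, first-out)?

Ending inventory = $3,951

Apr 7, 72 sold [FIFO — oldest first]: 72 @ $14 = $1,008
Apr 10, 299 sold [FIFO — oldest first]: 39 @ $14 + 160 @ $14 + 100 @ $12 = $3,986
Total COGS = $1,008 + $3,986 = $4,994
Ending inventory: 16 @ $12 + 105 @ $15 + 168 @ $13 = $3,951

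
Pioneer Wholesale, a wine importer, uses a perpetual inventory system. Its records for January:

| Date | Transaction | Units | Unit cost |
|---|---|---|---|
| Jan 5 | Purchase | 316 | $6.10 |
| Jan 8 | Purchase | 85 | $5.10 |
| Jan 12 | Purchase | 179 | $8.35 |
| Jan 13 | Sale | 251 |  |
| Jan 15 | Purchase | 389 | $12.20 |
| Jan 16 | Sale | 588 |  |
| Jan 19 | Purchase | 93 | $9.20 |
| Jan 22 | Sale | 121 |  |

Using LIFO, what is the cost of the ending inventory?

Ending inventory = $622.20

Jan 13, 251 sold [LIFO — newest first]: 179 @ $8.35 + 72 @ $5.10 = $1,861.85
Jan 16, 588 sold [LIFO — newest first]: 389 @ $12.20 + 13 @ $5.10 + 186 @ $6.10 = $5,946.70
Jan 22, 121 sold [LIFO — newest first]: 93 @ $9.20 + 28 @ $6.10 = $1,026.40
Total COGS = $1,861.85 + $5,946.70 + $1,026.40 = $8,834.95
Ending inventory: 102 @ $6.10 = $622.20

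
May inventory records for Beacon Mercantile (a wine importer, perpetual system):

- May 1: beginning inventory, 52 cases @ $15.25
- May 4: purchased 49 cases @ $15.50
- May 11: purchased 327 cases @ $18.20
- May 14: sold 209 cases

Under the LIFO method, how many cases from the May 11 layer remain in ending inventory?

May 14, 209 sold [LIFO — newest first]: 209 @ $18.20 = $3,803.80
Ending inventory: 52 @ $15.25 + 49 @ $15.50 + 118 @ $18.20 = $3,700.10

118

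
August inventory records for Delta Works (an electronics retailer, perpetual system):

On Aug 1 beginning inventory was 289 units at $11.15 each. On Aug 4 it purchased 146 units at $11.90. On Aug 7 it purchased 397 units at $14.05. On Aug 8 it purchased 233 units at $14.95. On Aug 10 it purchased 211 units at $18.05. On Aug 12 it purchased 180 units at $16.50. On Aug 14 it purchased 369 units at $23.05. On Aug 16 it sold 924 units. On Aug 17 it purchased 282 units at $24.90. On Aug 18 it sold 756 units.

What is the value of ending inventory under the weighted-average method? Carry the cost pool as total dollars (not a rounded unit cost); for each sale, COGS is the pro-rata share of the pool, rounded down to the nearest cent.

After Aug 1: 289 on hand, pool $3,222.35 (≈ $11.1500 each)
After Aug 4: 435 on hand, pool $4,959.75 (≈ $11.4017 each)
After Aug 7: 832 on hand, pool $10,537.60 (≈ $12.6654 each)
After Aug 8: 1065 on hand, pool $14,020.95 (≈ $13.1652 each)
After Aug 10: 1276 on hand, pool $17,829.50 (≈ $13.9730 each)
After Aug 12: 1456 on hand, pool $20,799.50 (≈ $14.2854 each)
After Aug 14: 1825 on hand, pool $29,304.95 (≈ $16.0575 each)
Aug 16, sell 924: 924/1825 × $29,304.95 → $14,837.13
After Aug 17: 1183 on hand, pool $21,489.62 (≈ $18.1654 each)
Aug 18, sell 756: 756/1183 × $21,489.62 → $13,733.01
Total COGS = $14,837.13 + $13,733.01 = $28,570.14
Ending inventory (cost pool remaining) = $7,756.61

Ending inventory = $7,756.61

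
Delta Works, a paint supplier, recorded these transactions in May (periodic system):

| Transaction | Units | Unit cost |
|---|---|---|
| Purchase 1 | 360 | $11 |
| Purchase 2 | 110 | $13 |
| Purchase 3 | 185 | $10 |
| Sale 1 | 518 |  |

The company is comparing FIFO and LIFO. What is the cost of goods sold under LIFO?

COGS = $5,733

FIFO COGS: 360 @ $11 + 110 @ $13 + 48 @ $10 = $5,870
LIFO COGS: 185 @ $10 + 110 @ $13 + 223 @ $11 = $5,733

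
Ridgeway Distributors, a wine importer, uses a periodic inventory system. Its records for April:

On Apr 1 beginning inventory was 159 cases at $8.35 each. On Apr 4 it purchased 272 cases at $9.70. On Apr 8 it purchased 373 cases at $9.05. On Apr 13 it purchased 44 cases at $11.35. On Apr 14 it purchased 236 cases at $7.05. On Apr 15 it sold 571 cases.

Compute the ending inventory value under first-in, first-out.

Ending inventory = $4,271.85

Apr 15, 571 sold [FIFO — oldest first]: 159 @ $8.35 + 272 @ $9.70 + 140 @ $9.05 = $5,233.05
Ending inventory: 233 @ $9.05 + 44 @ $11.35 + 236 @ $7.05 = $4,271.85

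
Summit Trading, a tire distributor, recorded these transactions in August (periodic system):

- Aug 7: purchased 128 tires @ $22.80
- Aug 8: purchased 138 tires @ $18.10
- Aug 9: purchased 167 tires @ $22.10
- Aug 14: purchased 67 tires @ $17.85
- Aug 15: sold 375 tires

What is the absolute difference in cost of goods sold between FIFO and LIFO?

FIFO COGS: 128 @ $22.80 + 138 @ $18.10 + 109 @ $22.10 = $7,825.10
LIFO COGS: 67 @ $17.85 + 167 @ $22.10 + 138 @ $18.10 + 3 @ $22.80 = $7,452.85
Difference = |$7,825.10 − $7,452.85| = $372.25

$372.25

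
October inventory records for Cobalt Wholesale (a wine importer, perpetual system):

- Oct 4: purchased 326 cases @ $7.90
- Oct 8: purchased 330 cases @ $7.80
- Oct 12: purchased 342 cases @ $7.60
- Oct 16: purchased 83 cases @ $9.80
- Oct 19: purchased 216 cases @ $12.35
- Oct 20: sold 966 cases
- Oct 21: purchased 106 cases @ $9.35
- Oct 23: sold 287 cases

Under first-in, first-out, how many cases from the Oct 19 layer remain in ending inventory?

44

Oct 20, 966 sold [FIFO — oldest first]: 326 @ $7.90 + 330 @ $7.80 + 310 @ $7.60 = $7,505.40
Oct 23, 287 sold [FIFO — oldest first]: 32 @ $7.60 + 83 @ $9.80 + 172 @ $12.35 = $3,180.80
Total COGS = $7,505.40 + $3,180.80 = $10,686.20
Ending inventory: 44 @ $12.35 + 106 @ $9.35 = $1,534.50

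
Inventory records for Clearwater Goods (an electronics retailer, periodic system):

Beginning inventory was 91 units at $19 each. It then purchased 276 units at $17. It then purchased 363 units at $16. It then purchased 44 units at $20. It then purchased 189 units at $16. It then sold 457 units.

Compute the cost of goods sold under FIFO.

COGS = $7,861

Sale 1 (457) [FIFO — oldest first]: 91 @ $19 + 276 @ $17 + 90 @ $16 = $7,861
Ending inventory: 273 @ $16 + 44 @ $20 + 189 @ $16 = $8,272
Check: goods available $16,133 = COGS $7,861 + ending $8,272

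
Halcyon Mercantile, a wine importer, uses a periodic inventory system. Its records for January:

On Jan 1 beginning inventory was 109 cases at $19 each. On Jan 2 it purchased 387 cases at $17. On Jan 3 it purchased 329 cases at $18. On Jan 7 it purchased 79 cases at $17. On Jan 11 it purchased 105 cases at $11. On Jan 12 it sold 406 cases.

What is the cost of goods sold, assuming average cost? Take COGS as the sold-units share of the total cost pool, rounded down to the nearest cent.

Jan 12, sell 406: 406/1009 × $17,070.00 → $6,868.60
Ending inventory (cost pool remaining) = $10,201.40

COGS = $6,868.60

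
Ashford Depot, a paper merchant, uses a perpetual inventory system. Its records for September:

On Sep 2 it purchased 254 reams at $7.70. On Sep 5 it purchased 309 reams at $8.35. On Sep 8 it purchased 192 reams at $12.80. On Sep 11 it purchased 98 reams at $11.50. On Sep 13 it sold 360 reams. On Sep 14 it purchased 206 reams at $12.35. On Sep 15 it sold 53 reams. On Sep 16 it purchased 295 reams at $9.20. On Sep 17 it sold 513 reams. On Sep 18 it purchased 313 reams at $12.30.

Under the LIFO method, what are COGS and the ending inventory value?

COGS = $9,969.95; ending inventory = $7,258.60

Sep 13, 360 sold [LIFO — newest first]: 98 @ $11.50 + 192 @ $12.80 + 70 @ $8.35 = $4,169.10
Sep 15, 53 sold [LIFO — newest first]: 53 @ $12.35 = $654.55
Sep 17, 513 sold [LIFO — newest first]: 295 @ $9.20 + 153 @ $12.35 + 65 @ $8.35 = $5,146.30
Total COGS = $4,169.10 + $654.55 + $5,146.30 = $9,969.95
Ending inventory: 254 @ $7.70 + 174 @ $8.35 + 313 @ $12.30 = $7,258.60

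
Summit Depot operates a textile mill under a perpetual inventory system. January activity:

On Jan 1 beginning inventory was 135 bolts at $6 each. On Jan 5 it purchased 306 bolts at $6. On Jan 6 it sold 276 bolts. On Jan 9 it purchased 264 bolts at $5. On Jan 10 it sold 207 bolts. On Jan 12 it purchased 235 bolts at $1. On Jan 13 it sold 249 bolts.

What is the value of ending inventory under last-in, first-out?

Jan 6, 276 sold [LIFO — newest first]: 276 @ $6 = $1,656
Jan 10, 207 sold [LIFO — newest first]: 207 @ $5 = $1,035
Jan 13, 249 sold [LIFO — newest first]: 235 @ $1 + 14 @ $5 = $305
Total COGS = $1,656 + $1,035 + $305 = $2,996
Ending inventory: 135 @ $6 + 30 @ $6 + 43 @ $5 = $1,205
Check: goods available $4,201 = COGS $2,996 + ending $1,205

Ending inventory = $1,205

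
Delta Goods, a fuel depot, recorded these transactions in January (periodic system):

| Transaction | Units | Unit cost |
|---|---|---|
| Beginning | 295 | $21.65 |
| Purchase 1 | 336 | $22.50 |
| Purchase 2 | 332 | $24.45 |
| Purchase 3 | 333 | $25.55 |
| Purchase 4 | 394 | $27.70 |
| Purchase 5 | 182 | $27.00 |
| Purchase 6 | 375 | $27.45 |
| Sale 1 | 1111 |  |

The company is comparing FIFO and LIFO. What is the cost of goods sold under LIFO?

FIFO COGS: 295 @ $21.65 + 336 @ $22.50 + 332 @ $24.45 + 148 @ $25.55 = $25,845.55
LIFO COGS: 375 @ $27.45 + 182 @ $27.00 + 394 @ $27.70 + 160 @ $25.55 = $30,209.55

COGS = $30,209.55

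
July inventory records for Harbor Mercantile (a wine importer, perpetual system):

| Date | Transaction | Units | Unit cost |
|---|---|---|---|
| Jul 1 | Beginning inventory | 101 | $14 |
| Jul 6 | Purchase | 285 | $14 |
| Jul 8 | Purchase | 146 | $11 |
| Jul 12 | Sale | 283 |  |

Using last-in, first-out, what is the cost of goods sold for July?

COGS = $3,524

Jul 12, 283 sold [LIFO — newest first]: 146 @ $11 + 137 @ $14 = $3,524
Ending inventory: 101 @ $14 + 148 @ $14 = $3,486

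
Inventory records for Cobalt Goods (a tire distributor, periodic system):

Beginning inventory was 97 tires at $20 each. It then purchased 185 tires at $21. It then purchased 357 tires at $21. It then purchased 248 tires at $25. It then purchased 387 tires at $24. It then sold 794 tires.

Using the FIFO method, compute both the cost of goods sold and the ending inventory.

Sale 1 (794) [FIFO — oldest first]: 97 @ $20 + 185 @ $21 + 357 @ $21 + 155 @ $25 = $17,197
Ending inventory: 93 @ $25 + 387 @ $24 = $11,613
Check: goods available $28,810 = COGS $17,197 + ending $11,613

COGS = $17,197; ending inventory = $11,613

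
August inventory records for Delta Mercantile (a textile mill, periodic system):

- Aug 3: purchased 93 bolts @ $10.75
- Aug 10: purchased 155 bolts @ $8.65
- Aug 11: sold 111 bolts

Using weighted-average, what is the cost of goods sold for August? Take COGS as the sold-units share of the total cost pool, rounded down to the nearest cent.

COGS = $1,047.56

Aug 11, sell 111: 111/248 × $2,340.50 → $1,047.56
Ending inventory (cost pool remaining) = $1,292.94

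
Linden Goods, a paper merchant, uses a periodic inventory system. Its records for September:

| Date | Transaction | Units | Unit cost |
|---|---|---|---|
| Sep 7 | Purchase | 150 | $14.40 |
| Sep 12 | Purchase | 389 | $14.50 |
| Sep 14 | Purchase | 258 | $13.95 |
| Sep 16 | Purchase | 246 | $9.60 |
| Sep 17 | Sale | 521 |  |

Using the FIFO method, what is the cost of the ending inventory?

Sep 17, 521 sold [FIFO — oldest first]: 150 @ $14.40 + 371 @ $14.50 = $7,539.50
Ending inventory: 18 @ $14.50 + 258 @ $13.95 + 246 @ $9.60 = $6,221.70

Ending inventory = $6,221.70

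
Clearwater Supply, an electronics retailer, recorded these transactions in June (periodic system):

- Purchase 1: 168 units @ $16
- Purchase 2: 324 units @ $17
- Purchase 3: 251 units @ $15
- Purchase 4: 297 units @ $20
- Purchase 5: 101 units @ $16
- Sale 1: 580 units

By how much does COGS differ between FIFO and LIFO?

$770

FIFO COGS: 168 @ $16 + 324 @ $17 + 88 @ $15 = $9,516
LIFO COGS: 101 @ $16 + 297 @ $20 + 182 @ $15 = $10,286
Difference = |$9,516 − $10,286| = $770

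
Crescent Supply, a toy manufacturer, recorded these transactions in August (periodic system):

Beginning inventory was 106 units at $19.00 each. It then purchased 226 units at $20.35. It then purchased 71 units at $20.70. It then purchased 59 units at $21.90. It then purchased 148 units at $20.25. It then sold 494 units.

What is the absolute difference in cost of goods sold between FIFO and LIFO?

$131.50

FIFO COGS: 106 @ $19.00 + 226 @ $20.35 + 71 @ $20.70 + 59 @ $21.90 + 32 @ $20.25 = $10,022.90
LIFO COGS: 148 @ $20.25 + 59 @ $21.90 + 71 @ $20.70 + 216 @ $20.35 = $10,154.40
Difference = |$10,022.90 − $10,154.40| = $131.50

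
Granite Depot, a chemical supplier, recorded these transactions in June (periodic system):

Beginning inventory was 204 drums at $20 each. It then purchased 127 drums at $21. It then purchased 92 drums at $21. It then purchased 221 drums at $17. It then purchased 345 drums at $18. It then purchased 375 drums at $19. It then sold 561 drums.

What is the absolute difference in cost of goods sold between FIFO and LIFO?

$552

FIFO COGS: 204 @ $20 + 127 @ $21 + 92 @ $21 + 138 @ $17 = $11,025
LIFO COGS: 375 @ $19 + 186 @ $18 = $10,473
Difference = |$11,025 − $10,473| = $552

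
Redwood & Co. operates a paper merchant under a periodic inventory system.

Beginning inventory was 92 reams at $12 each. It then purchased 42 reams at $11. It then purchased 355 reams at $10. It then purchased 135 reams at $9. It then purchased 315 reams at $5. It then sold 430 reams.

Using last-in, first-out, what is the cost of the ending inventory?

Sale 1 (430) [LIFO — newest first]: 315 @ $5 + 115 @ $9 = $2,610
Ending inventory: 92 @ $12 + 42 @ $11 + 355 @ $10 + 20 @ $9 = $5,296
Check: goods available $7,906 = COGS $2,610 + ending $5,296

Ending inventory = $5,296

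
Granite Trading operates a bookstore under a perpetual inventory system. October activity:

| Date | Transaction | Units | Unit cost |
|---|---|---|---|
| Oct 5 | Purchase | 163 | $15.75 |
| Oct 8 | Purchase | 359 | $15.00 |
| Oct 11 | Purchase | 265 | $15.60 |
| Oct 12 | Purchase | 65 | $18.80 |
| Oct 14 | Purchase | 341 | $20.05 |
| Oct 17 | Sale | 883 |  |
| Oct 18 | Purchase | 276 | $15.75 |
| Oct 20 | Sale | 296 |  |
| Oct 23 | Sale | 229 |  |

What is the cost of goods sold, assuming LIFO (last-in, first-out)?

Oct 17, 883 sold [LIFO — newest first]: 341 @ $20.05 + 65 @ $18.80 + 265 @ $15.60 + 212 @ $15.00 = $15,373.05
Oct 20, 296 sold [LIFO — newest first]: 276 @ $15.75 + 20 @ $15.00 = $4,647.00
Oct 23, 229 sold [LIFO — newest first]: 127 @ $15.00 + 102 @ $15.75 = $3,511.50
Total COGS = $15,373.05 + $4,647.00 + $3,511.50 = $23,531.55
Ending inventory: 61 @ $15.75 = $960.75
Check: goods available $24,492.30 = COGS $23,531.55 + ending $960.75

COGS = $23,531.55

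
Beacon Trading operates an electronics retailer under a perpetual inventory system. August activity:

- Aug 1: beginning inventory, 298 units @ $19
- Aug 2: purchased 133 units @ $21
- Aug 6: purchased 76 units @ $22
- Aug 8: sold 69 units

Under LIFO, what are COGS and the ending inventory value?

COGS = $1,518; ending inventory = $8,609

Aug 8, 69 sold [LIFO — newest first]: 69 @ $22 = $1,518
Ending inventory: 298 @ $19 + 133 @ $21 + 7 @ $22 = $8,609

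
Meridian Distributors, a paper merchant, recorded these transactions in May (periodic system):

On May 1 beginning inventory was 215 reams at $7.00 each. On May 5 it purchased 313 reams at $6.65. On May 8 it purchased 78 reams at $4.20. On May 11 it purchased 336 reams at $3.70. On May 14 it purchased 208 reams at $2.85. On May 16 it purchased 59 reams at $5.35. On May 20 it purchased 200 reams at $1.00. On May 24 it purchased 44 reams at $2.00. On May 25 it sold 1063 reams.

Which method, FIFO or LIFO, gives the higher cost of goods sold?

FIFO COGS: 215 @ $7.00 + 313 @ $6.65 + 78 @ $4.20 + 336 @ $3.70 + 121 @ $2.85 = $5,502.10
LIFO COGS: 44 @ $2.00 + 200 @ $1.00 + 59 @ $5.35 + 208 @ $2.85 + 336 @ $3.70 + 78 @ $4.20 + 138 @ $6.65 = $3,684.95

FIFO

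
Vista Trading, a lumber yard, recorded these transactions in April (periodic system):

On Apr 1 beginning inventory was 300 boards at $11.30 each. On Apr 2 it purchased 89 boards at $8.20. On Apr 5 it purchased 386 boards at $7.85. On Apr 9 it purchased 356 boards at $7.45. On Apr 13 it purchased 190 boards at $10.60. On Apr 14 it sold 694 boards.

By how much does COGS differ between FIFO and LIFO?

FIFO COGS: 300 @ $11.30 + 89 @ $8.20 + 305 @ $7.85 = $6,514.05
LIFO COGS: 190 @ $10.60 + 356 @ $7.45 + 148 @ $7.85 = $5,828.00
Difference = |$6,514.05 − $5,828.00| = $686.05

$686.05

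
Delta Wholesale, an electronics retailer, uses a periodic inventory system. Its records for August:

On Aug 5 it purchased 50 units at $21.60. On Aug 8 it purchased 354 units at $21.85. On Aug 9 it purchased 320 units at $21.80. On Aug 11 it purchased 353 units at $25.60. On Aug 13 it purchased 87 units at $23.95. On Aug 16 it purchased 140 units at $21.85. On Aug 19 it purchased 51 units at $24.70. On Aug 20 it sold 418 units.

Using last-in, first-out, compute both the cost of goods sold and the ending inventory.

Aug 20, 418 sold [LIFO — newest first]: 51 @ $24.70 + 140 @ $21.85 + 87 @ $23.95 + 140 @ $25.60 = $9,986.35
Ending inventory: 50 @ $21.60 + 354 @ $21.85 + 320 @ $21.80 + 213 @ $25.60 = $21,243.70

COGS = $9,986.35; ending inventory = $21,243.70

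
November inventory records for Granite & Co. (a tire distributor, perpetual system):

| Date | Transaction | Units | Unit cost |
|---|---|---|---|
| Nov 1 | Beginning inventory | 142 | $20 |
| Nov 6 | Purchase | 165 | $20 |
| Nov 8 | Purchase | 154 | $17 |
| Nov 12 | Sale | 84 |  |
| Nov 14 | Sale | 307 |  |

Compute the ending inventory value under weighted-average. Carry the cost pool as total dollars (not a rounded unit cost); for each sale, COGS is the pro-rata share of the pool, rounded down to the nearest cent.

Ending inventory = $1,329.85

After Nov 1: 142 on hand, pool $2,840.00 (≈ $20.0000 each)
After Nov 6: 307 on hand, pool $6,140.00 (≈ $20.0000 each)
After Nov 8: 461 on hand, pool $8,758.00 (≈ $18.9978 each)
Nov 12, sell 84: 84/461 × $8,758.00 → $1,595.81
Nov 14, sell 307: 307/377 × $7,162.19 → $5,832.34
Total COGS = $1,595.81 + $5,832.34 = $7,428.15
Ending inventory (cost pool remaining) = $1,329.85
Check: goods available $8,758.00 = COGS $7,428.15 + ending $1,329.85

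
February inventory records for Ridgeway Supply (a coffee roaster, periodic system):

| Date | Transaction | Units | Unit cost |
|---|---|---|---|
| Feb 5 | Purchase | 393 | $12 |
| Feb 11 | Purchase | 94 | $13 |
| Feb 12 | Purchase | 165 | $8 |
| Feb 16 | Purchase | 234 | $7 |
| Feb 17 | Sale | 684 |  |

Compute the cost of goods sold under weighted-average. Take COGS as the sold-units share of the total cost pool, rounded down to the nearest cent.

Feb 17, sell 684: 684/886 × $8,896.00 → $6,867.79
Ending inventory (cost pool remaining) = $2,028.21
Check: goods available $8,896.00 = COGS $6,867.79 + ending $2,028.21

COGS = $6,867.79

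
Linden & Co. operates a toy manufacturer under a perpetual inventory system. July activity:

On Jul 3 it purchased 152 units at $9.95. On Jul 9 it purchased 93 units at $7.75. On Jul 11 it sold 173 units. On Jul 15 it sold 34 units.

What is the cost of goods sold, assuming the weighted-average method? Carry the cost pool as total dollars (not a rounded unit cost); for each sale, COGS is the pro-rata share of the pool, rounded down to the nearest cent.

COGS = $1,886.78

After Jul 3: 152 on hand, pool $1,512.40 (≈ $9.9500 each)
After Jul 9: 245 on hand, pool $2,233.15 (≈ $9.1149 each)
Jul 11, sell 173: 173/245 × $2,233.15 → $1,576.87
Jul 15, sell 34: 34/72 × $656.28 → $309.91
Total COGS = $1,576.87 + $309.91 = $1,886.78
Ending inventory (cost pool remaining) = $346.37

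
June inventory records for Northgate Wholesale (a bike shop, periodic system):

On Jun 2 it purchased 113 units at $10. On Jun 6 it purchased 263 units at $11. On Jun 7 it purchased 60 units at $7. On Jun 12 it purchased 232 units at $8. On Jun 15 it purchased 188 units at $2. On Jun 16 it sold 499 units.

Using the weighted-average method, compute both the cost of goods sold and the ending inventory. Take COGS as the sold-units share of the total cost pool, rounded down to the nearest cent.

COGS = $3,891.15; ending inventory = $2,783.85

Jun 16, sell 499: 499/856 × $6,675.00 → $3,891.15
Ending inventory (cost pool remaining) = $2,783.85
Check: goods available $6,675.00 = COGS $3,891.15 + ending $2,783.85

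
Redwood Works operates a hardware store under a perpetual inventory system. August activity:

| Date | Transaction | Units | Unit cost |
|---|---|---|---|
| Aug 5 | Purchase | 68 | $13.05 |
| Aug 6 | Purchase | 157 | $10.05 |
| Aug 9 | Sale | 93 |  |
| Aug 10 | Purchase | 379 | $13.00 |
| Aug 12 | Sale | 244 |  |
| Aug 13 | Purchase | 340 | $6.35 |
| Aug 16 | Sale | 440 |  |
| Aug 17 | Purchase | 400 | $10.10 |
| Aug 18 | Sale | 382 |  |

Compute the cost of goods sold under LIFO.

Aug 9, 93 sold [LIFO — newest first]: 93 @ $10.05 = $934.65
Aug 12, 244 sold [LIFO — newest first]: 244 @ $13.00 = $3,172.00
Aug 16, 440 sold [LIFO — newest first]: 340 @ $6.35 + 100 @ $13.00 = $3,459.00
Aug 18, 382 sold [LIFO — newest first]: 382 @ $10.10 = $3,858.20
Total COGS = $934.65 + $3,172.00 + $3,459.00 + $3,858.20 = $11,423.85
Ending inventory: 68 @ $13.05 + 64 @ $10.05 + 35 @ $13.00 + 18 @ $10.10 = $2,167.40

COGS = $11,423.85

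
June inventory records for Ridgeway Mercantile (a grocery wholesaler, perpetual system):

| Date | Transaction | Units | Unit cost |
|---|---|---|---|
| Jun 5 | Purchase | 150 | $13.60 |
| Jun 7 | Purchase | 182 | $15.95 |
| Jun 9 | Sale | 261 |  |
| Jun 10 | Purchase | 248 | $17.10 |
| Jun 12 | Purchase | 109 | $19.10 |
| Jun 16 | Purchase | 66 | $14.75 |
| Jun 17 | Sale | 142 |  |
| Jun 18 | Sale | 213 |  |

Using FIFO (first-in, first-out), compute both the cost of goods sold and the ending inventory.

COGS = $9,871.30; ending inventory = $2,367.80

Jun 9, 261 sold [FIFO — oldest first]: 150 @ $13.60 + 111 @ $15.95 = $3,810.45
Jun 17, 142 sold [FIFO — oldest first]: 71 @ $15.95 + 71 @ $17.10 = $2,346.55
Jun 18, 213 sold [FIFO — oldest first]: 177 @ $17.10 + 36 @ $19.10 = $3,714.30
Total COGS = $3,810.45 + $2,346.55 + $3,714.30 = $9,871.30
Ending inventory: 73 @ $19.10 + 66 @ $14.75 = $2,367.80
Check: goods available $12,239.10 = COGS $9,871.30 + ending $2,367.80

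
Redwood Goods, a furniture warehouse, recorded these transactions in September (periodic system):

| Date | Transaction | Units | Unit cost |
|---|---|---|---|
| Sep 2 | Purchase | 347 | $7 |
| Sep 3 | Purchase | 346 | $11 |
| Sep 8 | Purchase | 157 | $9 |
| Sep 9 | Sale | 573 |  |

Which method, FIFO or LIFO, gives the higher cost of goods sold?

FIFO COGS: 347 @ $7 + 226 @ $11 = $4,915
LIFO COGS: 157 @ $9 + 346 @ $11 + 70 @ $7 = $5,709

LIFO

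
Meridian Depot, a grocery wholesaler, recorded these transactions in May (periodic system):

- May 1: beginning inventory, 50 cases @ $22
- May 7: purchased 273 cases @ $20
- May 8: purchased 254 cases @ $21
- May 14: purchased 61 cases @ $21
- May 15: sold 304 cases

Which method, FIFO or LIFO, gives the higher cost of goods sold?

LIFO

FIFO COGS: 50 @ $22 + 254 @ $20 = $6,180
LIFO COGS: 61 @ $21 + 243 @ $21 = $6,384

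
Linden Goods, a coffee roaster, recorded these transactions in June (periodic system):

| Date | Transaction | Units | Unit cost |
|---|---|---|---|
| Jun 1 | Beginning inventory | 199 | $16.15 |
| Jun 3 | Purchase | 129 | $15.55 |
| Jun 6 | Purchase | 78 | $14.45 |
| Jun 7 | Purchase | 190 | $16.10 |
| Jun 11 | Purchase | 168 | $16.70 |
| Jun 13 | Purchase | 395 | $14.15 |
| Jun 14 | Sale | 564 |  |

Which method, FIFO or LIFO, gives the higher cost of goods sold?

FIFO

FIFO COGS: 199 @ $16.15 + 129 @ $15.55 + 78 @ $14.45 + 158 @ $16.10 = $8,890.70
LIFO COGS: 395 @ $14.15 + 168 @ $16.70 + 1 @ $16.10 = $8,410.95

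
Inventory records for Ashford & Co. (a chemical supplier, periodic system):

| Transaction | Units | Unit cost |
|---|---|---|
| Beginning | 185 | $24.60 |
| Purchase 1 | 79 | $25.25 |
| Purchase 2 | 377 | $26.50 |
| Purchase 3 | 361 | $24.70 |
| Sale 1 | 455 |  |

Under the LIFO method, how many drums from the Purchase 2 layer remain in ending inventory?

283

Sale 1 (455) [LIFO — newest first]: 361 @ $24.70 + 94 @ $26.50 = $11,407.70
Ending inventory: 185 @ $24.60 + 79 @ $25.25 + 283 @ $26.50 = $14,045.25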